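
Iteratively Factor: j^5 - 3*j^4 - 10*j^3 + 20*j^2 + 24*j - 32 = (j - 1)*(j^4 - 2*j^3 - 12*j^2 + 8*j + 32) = (j - 2)*(j - 1)*(j^3 - 12*j - 16) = (j - 2)*(j - 1)*(j + 2)*(j^2 - 2*j - 8) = (j - 2)*(j - 1)*(j + 2)^2*(j - 4)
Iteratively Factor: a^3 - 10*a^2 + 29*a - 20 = (a - 5)*(a^2 - 5*a + 4) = (a - 5)*(a - 1)*(a - 4)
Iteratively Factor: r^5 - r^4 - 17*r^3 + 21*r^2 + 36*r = (r + 4)*(r^4 - 5*r^3 + 3*r^2 + 9*r) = (r + 1)*(r + 4)*(r^3 - 6*r^2 + 9*r) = (r - 3)*(r + 1)*(r + 4)*(r^2 - 3*r) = (r - 3)^2*(r + 1)*(r + 4)*(r)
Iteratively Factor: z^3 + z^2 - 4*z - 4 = (z - 2)*(z^2 + 3*z + 2) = (z - 2)*(z + 2)*(z + 1)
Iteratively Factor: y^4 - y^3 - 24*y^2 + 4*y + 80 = (y + 4)*(y^3 - 5*y^2 - 4*y + 20) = (y - 5)*(y + 4)*(y^2 - 4) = (y - 5)*(y - 2)*(y + 4)*(y + 2)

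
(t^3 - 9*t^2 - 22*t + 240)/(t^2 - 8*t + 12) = (t^2 - 3*t - 40)/(t - 2)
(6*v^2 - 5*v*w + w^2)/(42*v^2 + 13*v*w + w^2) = (6*v^2 - 5*v*w + w^2)/(42*v^2 + 13*v*w + w^2)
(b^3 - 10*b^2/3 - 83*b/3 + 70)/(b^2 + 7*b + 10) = (b^2 - 25*b/3 + 14)/(b + 2)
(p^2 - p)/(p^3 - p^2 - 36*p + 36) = p/(p^2 - 36)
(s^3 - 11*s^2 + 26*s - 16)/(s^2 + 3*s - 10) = (s^2 - 9*s + 8)/(s + 5)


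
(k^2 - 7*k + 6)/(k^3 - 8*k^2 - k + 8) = (k - 6)/(k^2 - 7*k - 8)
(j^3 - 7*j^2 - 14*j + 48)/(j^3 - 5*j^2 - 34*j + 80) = (j + 3)/(j + 5)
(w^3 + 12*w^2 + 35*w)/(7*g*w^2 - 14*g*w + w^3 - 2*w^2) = (w^2 + 12*w + 35)/(7*g*w - 14*g + w^2 - 2*w)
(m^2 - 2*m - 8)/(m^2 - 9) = (m^2 - 2*m - 8)/(m^2 - 9)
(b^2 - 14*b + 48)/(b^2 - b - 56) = (b - 6)/(b + 7)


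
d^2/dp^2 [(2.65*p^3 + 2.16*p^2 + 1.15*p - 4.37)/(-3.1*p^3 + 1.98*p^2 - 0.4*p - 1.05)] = (-74.0466*p^6 - 46.593*p^5 + 665.88*p^4 - 352.19082*p^3 + 146.602848*p^2 - 137.98719*p + 15.77206)/(29.791*p^9 - 57.0834*p^8 + 47.99172*p^7 + 7.777908*p^6 - 32.47692*p^5 + 19.21086*p^4 + 5.32765*p^3 - 6.04485*p^2 + 1.323*p + 1.157625)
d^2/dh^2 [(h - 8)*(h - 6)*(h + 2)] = 6*h - 24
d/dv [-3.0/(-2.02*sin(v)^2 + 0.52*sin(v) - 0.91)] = (1.56 - 12.12*sin(v))*cos(v)/(2.02*sin(v)^2 - 0.52*sin(v) + 0.91)^2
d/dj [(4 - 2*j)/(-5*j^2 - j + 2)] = 10*j*(4 - j)/(25*j^4 + 10*j^3 - 19*j^2 - 4*j + 4)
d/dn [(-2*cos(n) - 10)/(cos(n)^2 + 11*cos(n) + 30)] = -2*sin(n)/(cos(n) + 6)^2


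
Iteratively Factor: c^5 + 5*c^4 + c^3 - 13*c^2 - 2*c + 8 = (c - 1)*(c^4 + 6*c^3 + 7*c^2 - 6*c - 8) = (c - 1)*(c + 1)*(c^3 + 5*c^2 + 2*c - 8) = (c - 1)^2*(c + 1)*(c^2 + 6*c + 8) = (c - 1)^2*(c + 1)*(c + 4)*(c + 2)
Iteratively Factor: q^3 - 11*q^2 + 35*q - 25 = (q - 5)*(q^2 - 6*q + 5) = (q - 5)^2*(q - 1)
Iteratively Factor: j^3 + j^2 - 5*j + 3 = (j - 1)*(j^2 + 2*j - 3) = (j - 1)*(j + 3)*(j - 1)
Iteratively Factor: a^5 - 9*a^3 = (a)*(a^4 - 9*a^2) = a^2*(a^3 - 9*a) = a^2*(a - 3)*(a^2 + 3*a) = a^2*(a - 3)*(a + 3)*(a)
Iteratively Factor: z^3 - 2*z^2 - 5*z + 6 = (z + 2)*(z^2 - 4*z + 3) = (z - 1)*(z + 2)*(z - 3)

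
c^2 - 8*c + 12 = (c - 6)*(c - 2)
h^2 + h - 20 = (h - 4)*(h + 5)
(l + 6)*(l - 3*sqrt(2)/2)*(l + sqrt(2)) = l^3 - sqrt(2)*l^2/2 + 6*l^2 - 3*sqrt(2)*l - 3*l - 18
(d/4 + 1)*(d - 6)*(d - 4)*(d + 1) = d^4/4 - 5*d^3/4 - 11*d^2/2 + 20*d + 24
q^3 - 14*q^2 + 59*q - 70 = (q - 7)*(q - 5)*(q - 2)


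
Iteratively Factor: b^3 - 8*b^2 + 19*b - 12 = (b - 4)*(b^2 - 4*b + 3) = (b - 4)*(b - 1)*(b - 3)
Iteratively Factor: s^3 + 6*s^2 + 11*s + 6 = (s + 3)*(s^2 + 3*s + 2) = (s + 1)*(s + 3)*(s + 2)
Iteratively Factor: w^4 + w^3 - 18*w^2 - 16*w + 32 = (w + 4)*(w^3 - 3*w^2 - 6*w + 8) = (w - 4)*(w + 4)*(w^2 + w - 2) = (w - 4)*(w - 1)*(w + 4)*(w + 2)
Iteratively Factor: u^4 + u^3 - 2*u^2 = (u)*(u^3 + u^2 - 2*u) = u*(u - 1)*(u^2 + 2*u) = u*(u - 1)*(u + 2)*(u)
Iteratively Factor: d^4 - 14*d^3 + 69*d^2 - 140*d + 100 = (d - 2)*(d^3 - 12*d^2 + 45*d - 50) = (d - 5)*(d - 2)*(d^2 - 7*d + 10) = (d - 5)*(d - 2)^2*(d - 5)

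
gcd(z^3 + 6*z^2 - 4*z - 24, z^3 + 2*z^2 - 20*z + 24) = z^2 + 4*z - 12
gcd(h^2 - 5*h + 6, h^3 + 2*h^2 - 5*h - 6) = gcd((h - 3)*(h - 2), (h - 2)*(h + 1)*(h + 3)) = h - 2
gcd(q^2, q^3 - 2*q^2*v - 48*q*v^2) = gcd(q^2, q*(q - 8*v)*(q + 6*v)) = q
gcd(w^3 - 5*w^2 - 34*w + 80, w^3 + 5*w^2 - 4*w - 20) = w^2 + 3*w - 10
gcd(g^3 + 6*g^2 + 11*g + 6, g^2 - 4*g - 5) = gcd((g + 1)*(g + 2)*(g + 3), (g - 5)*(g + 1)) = g + 1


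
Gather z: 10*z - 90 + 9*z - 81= 19*z - 171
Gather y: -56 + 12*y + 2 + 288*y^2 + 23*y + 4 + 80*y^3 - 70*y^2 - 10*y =80*y^3 + 218*y^2 + 25*y - 50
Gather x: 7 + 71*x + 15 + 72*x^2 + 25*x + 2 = 72*x^2 + 96*x + 24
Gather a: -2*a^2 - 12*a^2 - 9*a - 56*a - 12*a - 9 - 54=-14*a^2 - 77*a - 63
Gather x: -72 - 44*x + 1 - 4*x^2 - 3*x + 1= -4*x^2 - 47*x - 70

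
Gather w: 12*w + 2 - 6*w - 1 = 6*w + 1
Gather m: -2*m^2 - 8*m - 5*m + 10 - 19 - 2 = -2*m^2 - 13*m - 11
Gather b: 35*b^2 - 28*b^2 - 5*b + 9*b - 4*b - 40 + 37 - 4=7*b^2 - 7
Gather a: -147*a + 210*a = 63*a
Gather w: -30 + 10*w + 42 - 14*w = 12 - 4*w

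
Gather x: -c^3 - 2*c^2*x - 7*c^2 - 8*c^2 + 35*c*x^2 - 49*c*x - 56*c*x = -c^3 - 15*c^2 + 35*c*x^2 + x*(-2*c^2 - 105*c)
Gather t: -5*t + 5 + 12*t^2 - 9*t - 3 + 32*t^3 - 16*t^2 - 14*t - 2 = 32*t^3 - 4*t^2 - 28*t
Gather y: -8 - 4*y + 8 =-4*y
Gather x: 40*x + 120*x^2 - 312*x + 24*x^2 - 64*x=144*x^2 - 336*x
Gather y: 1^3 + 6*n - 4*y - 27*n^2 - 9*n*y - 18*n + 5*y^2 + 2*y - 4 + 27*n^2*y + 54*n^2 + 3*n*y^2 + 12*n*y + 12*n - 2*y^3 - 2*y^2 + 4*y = 27*n^2 - 2*y^3 + y^2*(3*n + 3) + y*(27*n^2 + 3*n + 2) - 3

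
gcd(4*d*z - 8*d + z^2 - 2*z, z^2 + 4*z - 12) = z - 2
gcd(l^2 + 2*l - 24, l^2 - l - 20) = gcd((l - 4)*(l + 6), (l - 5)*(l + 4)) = 1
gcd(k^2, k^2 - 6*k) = k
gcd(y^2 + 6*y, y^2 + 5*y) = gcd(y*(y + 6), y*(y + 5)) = y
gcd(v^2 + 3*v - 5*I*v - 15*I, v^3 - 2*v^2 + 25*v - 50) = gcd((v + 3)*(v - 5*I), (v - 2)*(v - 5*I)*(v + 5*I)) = v - 5*I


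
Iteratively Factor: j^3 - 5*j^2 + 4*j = (j - 4)*(j^2 - j) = (j - 4)*(j - 1)*(j)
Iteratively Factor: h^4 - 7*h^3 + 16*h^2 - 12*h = (h)*(h^3 - 7*h^2 + 16*h - 12) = h*(h - 2)*(h^2 - 5*h + 6) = h*(h - 2)^2*(h - 3)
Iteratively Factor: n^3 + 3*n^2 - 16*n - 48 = (n + 4)*(n^2 - n - 12) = (n + 3)*(n + 4)*(n - 4)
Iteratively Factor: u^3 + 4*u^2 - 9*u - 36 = (u + 3)*(u^2 + u - 12) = (u - 3)*(u + 3)*(u + 4)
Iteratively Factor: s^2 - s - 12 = (s + 3)*(s - 4)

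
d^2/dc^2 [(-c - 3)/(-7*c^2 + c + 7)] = 2*((-21*c - 20)*(-7*c^2 + c + 7) - (c + 3)*(14*c - 1)^2)/(-7*c^2 + c + 7)^3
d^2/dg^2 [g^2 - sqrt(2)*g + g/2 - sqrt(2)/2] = 2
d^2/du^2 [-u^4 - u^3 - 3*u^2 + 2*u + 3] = -12*u^2 - 6*u - 6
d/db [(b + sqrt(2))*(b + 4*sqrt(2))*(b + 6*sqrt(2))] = 3*b^2 + 22*sqrt(2)*b + 68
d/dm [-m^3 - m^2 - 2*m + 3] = -3*m^2 - 2*m - 2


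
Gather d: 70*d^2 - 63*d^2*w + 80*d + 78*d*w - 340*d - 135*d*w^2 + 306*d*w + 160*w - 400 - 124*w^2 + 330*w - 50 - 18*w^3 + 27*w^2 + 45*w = d^2*(70 - 63*w) + d*(-135*w^2 + 384*w - 260) - 18*w^3 - 97*w^2 + 535*w - 450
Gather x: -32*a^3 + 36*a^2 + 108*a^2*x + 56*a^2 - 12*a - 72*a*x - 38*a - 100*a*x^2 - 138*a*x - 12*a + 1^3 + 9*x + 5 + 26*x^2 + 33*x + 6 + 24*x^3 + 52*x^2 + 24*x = -32*a^3 + 92*a^2 - 62*a + 24*x^3 + x^2*(78 - 100*a) + x*(108*a^2 - 210*a + 66) + 12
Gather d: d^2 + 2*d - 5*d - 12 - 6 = d^2 - 3*d - 18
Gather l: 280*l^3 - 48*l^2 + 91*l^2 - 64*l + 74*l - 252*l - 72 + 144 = 280*l^3 + 43*l^2 - 242*l + 72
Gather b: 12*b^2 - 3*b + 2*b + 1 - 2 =12*b^2 - b - 1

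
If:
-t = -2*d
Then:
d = t/2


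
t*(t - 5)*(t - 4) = t^3 - 9*t^2 + 20*t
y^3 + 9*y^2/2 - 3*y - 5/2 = (y - 1)*(y + 1/2)*(y + 5)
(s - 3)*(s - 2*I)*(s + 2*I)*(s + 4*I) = s^4 - 3*s^3 + 4*I*s^3 + 4*s^2 - 12*I*s^2 - 12*s + 16*I*s - 48*I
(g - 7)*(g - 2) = g^2 - 9*g + 14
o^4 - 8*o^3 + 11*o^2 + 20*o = o*(o - 5)*(o - 4)*(o + 1)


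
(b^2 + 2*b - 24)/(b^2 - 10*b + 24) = (b + 6)/(b - 6)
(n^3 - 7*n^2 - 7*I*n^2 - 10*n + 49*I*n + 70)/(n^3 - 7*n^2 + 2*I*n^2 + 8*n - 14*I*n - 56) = (n - 5*I)/(n + 4*I)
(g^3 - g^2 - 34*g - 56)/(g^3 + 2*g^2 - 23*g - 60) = (g^2 - 5*g - 14)/(g^2 - 2*g - 15)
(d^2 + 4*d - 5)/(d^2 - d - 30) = (d - 1)/(d - 6)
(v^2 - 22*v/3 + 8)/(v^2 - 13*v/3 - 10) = (3*v - 4)/(3*v + 5)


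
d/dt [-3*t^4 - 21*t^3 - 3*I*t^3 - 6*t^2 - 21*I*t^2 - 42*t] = -12*t^3 - t^2*(63 + 9*I) - t*(12 + 42*I) - 42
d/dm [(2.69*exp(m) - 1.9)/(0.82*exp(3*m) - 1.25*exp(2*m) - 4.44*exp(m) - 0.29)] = (-4.4116*exp(3*m) + 8.0365*exp(2*m) - 4.75*exp(m) - 9.2161)*exp(m)/(0.6724*exp(6*m) - 2.05*exp(5*m) - 5.7191*exp(4*m) + 10.6244*exp(3*m) + 20.4386*exp(2*m) + 2.5752*exp(m) + 0.0841)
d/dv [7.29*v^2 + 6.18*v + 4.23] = 14.58*v + 6.18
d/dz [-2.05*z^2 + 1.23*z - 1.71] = 1.23 - 4.1*z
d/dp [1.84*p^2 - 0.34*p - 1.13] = 3.68*p - 0.34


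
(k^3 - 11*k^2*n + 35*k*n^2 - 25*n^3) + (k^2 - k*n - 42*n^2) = k^3 - 11*k^2*n + k^2 + 35*k*n^2 - k*n - 25*n^3 - 42*n^2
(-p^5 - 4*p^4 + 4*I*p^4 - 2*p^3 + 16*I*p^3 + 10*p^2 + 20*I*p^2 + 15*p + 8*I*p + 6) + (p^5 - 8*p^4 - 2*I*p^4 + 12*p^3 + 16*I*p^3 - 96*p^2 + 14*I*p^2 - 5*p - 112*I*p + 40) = -12*p^4 + 2*I*p^4 + 10*p^3 + 32*I*p^3 - 86*p^2 + 34*I*p^2 + 10*p - 104*I*p + 46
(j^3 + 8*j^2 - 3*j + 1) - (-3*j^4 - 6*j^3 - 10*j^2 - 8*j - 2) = 3*j^4 + 7*j^3 + 18*j^2 + 5*j + 3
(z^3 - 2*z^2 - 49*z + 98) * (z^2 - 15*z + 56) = z^5 - 17*z^4 + 37*z^3 + 721*z^2 - 4214*z + 5488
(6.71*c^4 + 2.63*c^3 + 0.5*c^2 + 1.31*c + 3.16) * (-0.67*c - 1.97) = -4.4957*c^5 - 14.9808*c^4 - 5.5161*c^3 - 1.8627*c^2 - 4.6979*c - 6.2252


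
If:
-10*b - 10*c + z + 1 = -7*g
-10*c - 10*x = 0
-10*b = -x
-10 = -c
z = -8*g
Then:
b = -1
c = 10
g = -89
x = -10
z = 712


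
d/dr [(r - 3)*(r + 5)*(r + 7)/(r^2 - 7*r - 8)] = (r^4 - 14*r^3 - 86*r^2 + 66*r - 727)/(r^4 - 14*r^3 + 33*r^2 + 112*r + 64)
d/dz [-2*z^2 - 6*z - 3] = -4*z - 6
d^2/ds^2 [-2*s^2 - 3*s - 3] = -4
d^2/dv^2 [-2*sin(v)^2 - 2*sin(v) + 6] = 2*sin(v) - 4*cos(2*v)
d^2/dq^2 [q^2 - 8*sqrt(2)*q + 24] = 2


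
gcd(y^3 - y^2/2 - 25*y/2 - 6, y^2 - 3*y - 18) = y + 3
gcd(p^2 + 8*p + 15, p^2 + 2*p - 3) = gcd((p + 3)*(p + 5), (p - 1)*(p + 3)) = p + 3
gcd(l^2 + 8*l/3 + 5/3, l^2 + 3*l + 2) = l + 1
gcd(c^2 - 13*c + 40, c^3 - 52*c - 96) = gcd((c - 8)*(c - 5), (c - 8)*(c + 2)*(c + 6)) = c - 8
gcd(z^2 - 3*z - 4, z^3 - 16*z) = z - 4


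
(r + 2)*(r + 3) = r^2 + 5*r + 6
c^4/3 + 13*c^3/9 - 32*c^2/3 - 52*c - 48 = (c/3 + 1)*(c - 6)*(c + 4/3)*(c + 6)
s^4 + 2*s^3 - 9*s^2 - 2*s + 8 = (s - 2)*(s - 1)*(s + 1)*(s + 4)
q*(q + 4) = q^2 + 4*q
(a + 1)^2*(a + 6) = a^3 + 8*a^2 + 13*a + 6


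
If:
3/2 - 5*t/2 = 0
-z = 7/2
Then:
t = 3/5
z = -7/2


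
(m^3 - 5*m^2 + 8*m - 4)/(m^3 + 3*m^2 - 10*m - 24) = (m^3 - 5*m^2 + 8*m - 4)/(m^3 + 3*m^2 - 10*m - 24)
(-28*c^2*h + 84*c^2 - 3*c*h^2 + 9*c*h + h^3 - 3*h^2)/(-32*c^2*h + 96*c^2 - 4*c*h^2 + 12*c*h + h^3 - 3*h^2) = (7*c - h)/(8*c - h)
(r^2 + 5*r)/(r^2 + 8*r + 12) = r*(r + 5)/(r^2 + 8*r + 12)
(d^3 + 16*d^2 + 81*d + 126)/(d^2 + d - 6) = (d^2 + 13*d + 42)/(d - 2)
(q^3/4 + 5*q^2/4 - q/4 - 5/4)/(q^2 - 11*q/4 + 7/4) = (q^2 + 6*q + 5)/(4*q - 7)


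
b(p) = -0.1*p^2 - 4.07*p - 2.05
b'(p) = -0.2*p - 4.07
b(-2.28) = 6.71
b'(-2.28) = -3.61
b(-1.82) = 5.03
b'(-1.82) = -3.71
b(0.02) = -2.13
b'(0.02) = -4.07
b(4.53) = -22.54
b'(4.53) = -4.98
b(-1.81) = 4.99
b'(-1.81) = -3.71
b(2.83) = -14.37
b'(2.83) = -4.64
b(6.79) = -34.30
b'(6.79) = -5.43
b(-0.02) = -1.97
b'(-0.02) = -4.07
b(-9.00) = 26.48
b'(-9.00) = -2.27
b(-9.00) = 26.48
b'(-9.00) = -2.27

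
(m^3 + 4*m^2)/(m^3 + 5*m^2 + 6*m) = m*(m + 4)/(m^2 + 5*m + 6)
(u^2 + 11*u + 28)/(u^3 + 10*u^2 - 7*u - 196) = (u + 4)/(u^2 + 3*u - 28)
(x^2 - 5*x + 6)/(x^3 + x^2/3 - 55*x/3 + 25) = 3*(x - 2)/(3*x^2 + 10*x - 25)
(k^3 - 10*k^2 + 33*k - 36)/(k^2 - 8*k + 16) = (k^2 - 6*k + 9)/(k - 4)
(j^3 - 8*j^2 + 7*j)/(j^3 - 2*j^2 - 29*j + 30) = j*(j - 7)/(j^2 - j - 30)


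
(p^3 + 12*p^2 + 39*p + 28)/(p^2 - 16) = (p^2 + 8*p + 7)/(p - 4)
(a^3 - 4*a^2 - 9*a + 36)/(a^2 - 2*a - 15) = (a^2 - 7*a + 12)/(a - 5)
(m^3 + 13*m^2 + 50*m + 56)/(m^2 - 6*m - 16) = (m^2 + 11*m + 28)/(m - 8)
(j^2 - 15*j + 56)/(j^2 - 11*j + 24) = (j - 7)/(j - 3)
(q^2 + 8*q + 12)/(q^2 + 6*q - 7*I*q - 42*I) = (q + 2)/(q - 7*I)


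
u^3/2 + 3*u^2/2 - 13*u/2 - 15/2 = (u/2 + 1/2)*(u - 3)*(u + 5)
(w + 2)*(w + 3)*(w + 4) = w^3 + 9*w^2 + 26*w + 24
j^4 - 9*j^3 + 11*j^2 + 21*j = j*(j - 7)*(j - 3)*(j + 1)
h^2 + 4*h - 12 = (h - 2)*(h + 6)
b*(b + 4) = b^2 + 4*b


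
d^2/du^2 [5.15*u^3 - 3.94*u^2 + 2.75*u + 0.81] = 30.9*u - 7.88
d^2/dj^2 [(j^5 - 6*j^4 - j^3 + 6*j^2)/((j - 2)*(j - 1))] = 6*(j^4 - 7*j^3 + 18*j^2 - 20*j - 8)/(j^3 - 6*j^2 + 12*j - 8)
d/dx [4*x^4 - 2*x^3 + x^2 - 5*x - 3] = 16*x^3 - 6*x^2 + 2*x - 5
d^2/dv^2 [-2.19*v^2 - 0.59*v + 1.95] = -4.38000000000000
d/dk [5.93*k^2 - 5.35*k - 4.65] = 11.86*k - 5.35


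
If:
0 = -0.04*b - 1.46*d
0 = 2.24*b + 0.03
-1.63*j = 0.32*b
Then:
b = -0.01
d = 0.00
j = 0.00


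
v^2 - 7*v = v*(v - 7)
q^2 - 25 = (q - 5)*(q + 5)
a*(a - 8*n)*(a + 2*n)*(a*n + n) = a^4*n - 6*a^3*n^2 + a^3*n - 16*a^2*n^3 - 6*a^2*n^2 - 16*a*n^3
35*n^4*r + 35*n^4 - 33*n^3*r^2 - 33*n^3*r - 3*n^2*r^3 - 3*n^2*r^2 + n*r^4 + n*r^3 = (-7*n + r)*(-n + r)*(5*n + r)*(n*r + n)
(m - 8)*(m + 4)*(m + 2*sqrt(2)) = m^3 - 4*m^2 + 2*sqrt(2)*m^2 - 32*m - 8*sqrt(2)*m - 64*sqrt(2)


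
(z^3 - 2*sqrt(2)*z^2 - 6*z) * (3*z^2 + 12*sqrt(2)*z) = 3*z^5 + 6*sqrt(2)*z^4 - 66*z^3 - 72*sqrt(2)*z^2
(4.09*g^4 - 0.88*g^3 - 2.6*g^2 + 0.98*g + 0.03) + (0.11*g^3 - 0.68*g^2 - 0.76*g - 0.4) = 4.09*g^4 - 0.77*g^3 - 3.28*g^2 + 0.22*g - 0.37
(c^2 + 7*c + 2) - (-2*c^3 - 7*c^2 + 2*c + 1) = 2*c^3 + 8*c^2 + 5*c + 1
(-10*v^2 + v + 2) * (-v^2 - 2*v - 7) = 10*v^4 + 19*v^3 + 66*v^2 - 11*v - 14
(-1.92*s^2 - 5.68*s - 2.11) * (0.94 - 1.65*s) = 3.168*s^3 + 7.5672*s^2 - 1.8577*s - 1.9834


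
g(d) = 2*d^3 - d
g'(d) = 6*d^2 - 1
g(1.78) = 9.50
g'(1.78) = 18.01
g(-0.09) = 0.09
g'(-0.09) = -0.95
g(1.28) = 2.91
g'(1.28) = 8.83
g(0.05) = -0.05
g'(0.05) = -0.98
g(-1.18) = -2.11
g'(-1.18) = 7.35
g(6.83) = 630.39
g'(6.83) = 278.89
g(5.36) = 302.62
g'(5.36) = 171.38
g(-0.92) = -0.64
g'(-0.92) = 4.08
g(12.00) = 3444.00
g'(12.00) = 863.00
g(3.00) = 51.00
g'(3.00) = 53.00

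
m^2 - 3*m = m*(m - 3)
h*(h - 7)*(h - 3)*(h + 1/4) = h^4 - 39*h^3/4 + 37*h^2/2 + 21*h/4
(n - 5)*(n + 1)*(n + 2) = n^3 - 2*n^2 - 13*n - 10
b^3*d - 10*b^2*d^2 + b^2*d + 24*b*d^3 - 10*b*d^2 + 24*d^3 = (b - 6*d)*(b - 4*d)*(b*d + d)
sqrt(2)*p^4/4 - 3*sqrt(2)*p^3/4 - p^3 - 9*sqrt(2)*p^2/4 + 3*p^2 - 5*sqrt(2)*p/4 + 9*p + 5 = (p/2 + 1/2)*(p - 5)*(p - 2*sqrt(2))*(sqrt(2)*p/2 + sqrt(2)/2)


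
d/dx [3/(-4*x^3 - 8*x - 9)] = 12*(3*x^2 + 2)/(4*x^3 + 8*x + 9)^2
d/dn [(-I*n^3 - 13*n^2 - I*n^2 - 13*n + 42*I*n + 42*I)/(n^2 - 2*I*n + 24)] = (-I*n^2 + 8*n + 11 - 28*I)/(n^2 + 8*I*n - 16)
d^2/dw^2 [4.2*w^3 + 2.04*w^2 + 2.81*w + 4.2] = 25.2*w + 4.08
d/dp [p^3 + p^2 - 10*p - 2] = 3*p^2 + 2*p - 10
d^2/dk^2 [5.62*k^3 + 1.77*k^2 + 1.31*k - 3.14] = 33.72*k + 3.54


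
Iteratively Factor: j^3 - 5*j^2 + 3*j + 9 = (j + 1)*(j^2 - 6*j + 9) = (j - 3)*(j + 1)*(j - 3)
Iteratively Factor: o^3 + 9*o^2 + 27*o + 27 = (o + 3)*(o^2 + 6*o + 9) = (o + 3)^2*(o + 3)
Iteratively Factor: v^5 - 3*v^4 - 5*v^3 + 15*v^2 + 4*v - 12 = (v - 3)*(v^4 - 5*v^2 + 4) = (v - 3)*(v + 1)*(v^3 - v^2 - 4*v + 4) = (v - 3)*(v - 2)*(v + 1)*(v^2 + v - 2) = (v - 3)*(v - 2)*(v - 1)*(v + 1)*(v + 2)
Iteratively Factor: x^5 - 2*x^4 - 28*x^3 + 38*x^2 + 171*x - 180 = (x - 5)*(x^4 + 3*x^3 - 13*x^2 - 27*x + 36) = (x - 5)*(x + 4)*(x^3 - x^2 - 9*x + 9) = (x - 5)*(x - 1)*(x + 4)*(x^2 - 9) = (x - 5)*(x - 3)*(x - 1)*(x + 4)*(x + 3)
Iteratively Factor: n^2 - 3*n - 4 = (n + 1)*(n - 4)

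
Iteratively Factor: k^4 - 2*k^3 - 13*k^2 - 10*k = (k + 1)*(k^3 - 3*k^2 - 10*k) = (k + 1)*(k + 2)*(k^2 - 5*k) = (k - 5)*(k + 1)*(k + 2)*(k)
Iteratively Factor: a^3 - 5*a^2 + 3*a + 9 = (a + 1)*(a^2 - 6*a + 9) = (a - 3)*(a + 1)*(a - 3)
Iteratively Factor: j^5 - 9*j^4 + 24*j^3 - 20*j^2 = (j - 2)*(j^4 - 7*j^3 + 10*j^2) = j*(j - 2)*(j^3 - 7*j^2 + 10*j) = j^2*(j - 2)*(j^2 - 7*j + 10) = j^2*(j - 5)*(j - 2)*(j - 2)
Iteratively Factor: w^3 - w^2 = (w)*(w^2 - w) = w^2*(w - 1)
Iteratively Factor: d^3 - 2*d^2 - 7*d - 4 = (d + 1)*(d^2 - 3*d - 4) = (d - 4)*(d + 1)*(d + 1)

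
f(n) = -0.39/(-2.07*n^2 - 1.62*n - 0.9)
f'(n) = -0.39*(4.14*n + 1.62)/(-2.07*n^2 - 1.62*n - 0.9)^2 = (-1.6146*n - 0.6318)/(2.07*n^2 + 1.62*n + 0.9)^2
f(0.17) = 0.32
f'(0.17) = -0.59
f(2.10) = 0.03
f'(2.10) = -0.02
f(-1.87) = 0.08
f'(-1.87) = 0.09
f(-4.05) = 0.01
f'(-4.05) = 0.01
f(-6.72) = 0.00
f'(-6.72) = 0.00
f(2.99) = 0.02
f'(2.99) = -0.01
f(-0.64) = 0.55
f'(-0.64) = 0.79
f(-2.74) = 0.03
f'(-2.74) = 0.03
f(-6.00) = 0.01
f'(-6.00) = 0.00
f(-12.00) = 0.00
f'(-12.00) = 0.00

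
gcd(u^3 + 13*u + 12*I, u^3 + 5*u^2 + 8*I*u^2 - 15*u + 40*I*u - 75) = u + 3*I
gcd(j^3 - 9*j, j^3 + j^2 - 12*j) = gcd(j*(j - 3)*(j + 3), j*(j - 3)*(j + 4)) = j^2 - 3*j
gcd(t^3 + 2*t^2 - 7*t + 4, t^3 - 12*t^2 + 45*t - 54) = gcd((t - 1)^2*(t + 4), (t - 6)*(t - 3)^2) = 1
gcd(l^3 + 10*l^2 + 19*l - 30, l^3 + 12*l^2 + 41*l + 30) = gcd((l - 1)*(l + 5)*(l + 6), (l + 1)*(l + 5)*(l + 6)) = l^2 + 11*l + 30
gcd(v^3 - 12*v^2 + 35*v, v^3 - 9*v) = v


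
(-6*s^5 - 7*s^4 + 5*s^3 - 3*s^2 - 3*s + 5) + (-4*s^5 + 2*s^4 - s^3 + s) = -10*s^5 - 5*s^4 + 4*s^3 - 3*s^2 - 2*s + 5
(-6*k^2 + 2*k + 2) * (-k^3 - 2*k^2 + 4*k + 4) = 6*k^5 + 10*k^4 - 30*k^3 - 20*k^2 + 16*k + 8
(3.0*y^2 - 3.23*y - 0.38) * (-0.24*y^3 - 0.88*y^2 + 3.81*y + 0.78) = -0.72*y^5 - 1.8648*y^4 + 14.3636*y^3 - 9.6319*y^2 - 3.9672*y - 0.2964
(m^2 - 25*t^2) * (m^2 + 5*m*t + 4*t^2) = m^4 + 5*m^3*t - 21*m^2*t^2 - 125*m*t^3 - 100*t^4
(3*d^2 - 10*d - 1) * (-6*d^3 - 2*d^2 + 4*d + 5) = -18*d^5 + 54*d^4 + 38*d^3 - 23*d^2 - 54*d - 5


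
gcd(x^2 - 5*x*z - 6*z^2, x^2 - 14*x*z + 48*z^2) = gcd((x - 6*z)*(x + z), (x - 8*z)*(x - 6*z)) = x - 6*z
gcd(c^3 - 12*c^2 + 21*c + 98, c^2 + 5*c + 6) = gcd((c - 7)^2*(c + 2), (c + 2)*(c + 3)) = c + 2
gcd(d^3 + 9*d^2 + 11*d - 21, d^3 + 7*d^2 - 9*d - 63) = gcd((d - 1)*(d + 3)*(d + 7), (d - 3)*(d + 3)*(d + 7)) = d^2 + 10*d + 21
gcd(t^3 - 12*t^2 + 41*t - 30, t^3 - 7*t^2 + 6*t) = t^2 - 7*t + 6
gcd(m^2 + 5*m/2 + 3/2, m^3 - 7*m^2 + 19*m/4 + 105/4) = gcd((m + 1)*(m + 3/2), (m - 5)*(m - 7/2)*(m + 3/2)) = m + 3/2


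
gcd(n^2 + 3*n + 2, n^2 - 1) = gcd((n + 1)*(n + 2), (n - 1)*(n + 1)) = n + 1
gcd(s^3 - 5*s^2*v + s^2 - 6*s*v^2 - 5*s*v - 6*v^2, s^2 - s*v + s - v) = s + 1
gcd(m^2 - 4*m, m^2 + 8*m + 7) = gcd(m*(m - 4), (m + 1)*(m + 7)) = 1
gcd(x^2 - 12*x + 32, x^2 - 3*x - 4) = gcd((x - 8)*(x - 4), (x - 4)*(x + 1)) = x - 4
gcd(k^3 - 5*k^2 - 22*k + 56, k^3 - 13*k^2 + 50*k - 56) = k^2 - 9*k + 14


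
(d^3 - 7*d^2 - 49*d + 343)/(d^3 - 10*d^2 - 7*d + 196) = (d + 7)/(d + 4)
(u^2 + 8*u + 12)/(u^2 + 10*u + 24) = (u + 2)/(u + 4)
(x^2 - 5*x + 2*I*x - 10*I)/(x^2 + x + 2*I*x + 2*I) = (x - 5)/(x + 1)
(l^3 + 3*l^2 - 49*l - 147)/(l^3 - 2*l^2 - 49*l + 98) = (l + 3)/(l - 2)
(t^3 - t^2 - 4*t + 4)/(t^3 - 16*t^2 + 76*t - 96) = (t^2 + t - 2)/(t^2 - 14*t + 48)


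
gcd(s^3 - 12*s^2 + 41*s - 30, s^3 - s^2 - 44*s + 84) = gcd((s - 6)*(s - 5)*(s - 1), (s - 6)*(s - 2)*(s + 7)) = s - 6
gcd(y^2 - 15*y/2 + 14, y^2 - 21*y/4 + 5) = y - 4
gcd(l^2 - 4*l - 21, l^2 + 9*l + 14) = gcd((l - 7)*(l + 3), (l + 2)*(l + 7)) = 1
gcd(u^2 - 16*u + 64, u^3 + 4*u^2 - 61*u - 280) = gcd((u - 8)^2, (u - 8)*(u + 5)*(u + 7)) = u - 8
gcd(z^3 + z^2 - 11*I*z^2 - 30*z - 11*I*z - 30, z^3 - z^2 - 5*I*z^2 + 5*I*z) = z - 5*I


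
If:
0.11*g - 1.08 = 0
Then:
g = 9.82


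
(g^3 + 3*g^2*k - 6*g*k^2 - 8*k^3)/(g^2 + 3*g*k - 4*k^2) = (g^2 - g*k - 2*k^2)/(g - k)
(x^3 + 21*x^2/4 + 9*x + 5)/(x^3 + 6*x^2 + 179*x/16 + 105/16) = 4*(x^2 + 4*x + 4)/(4*x^2 + 19*x + 21)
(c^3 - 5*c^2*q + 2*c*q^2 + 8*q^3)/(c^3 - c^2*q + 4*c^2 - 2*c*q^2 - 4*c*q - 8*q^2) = (c - 4*q)/(c + 4)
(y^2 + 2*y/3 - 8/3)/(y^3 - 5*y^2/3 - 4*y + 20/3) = (3*y - 4)/(3*y^2 - 11*y + 10)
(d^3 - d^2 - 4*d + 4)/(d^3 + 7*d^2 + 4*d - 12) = (d - 2)/(d + 6)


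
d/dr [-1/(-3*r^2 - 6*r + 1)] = 6*(-r - 1)/(3*r^2 + 6*r - 1)^2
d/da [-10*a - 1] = -10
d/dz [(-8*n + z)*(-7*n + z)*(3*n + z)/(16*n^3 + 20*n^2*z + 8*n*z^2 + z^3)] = 2*n*(-796*n^3 - 370*n^2*z - 11*n*z^2 + 10*z^3)/(128*n^5 + 256*n^4*z + 200*n^3*z^2 + 76*n^2*z^3 + 14*n*z^4 + z^5)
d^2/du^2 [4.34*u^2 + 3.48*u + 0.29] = 8.68000000000000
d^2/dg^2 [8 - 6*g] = 0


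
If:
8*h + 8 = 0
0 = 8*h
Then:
No Solution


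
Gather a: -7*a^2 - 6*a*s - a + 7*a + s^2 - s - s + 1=-7*a^2 + a*(6 - 6*s) + s^2 - 2*s + 1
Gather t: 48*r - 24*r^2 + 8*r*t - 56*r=-24*r^2 + 8*r*t - 8*r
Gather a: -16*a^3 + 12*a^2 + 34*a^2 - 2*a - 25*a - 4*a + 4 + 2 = -16*a^3 + 46*a^2 - 31*a + 6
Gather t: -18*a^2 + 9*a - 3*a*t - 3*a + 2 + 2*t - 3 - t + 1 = -18*a^2 + 6*a + t*(1 - 3*a)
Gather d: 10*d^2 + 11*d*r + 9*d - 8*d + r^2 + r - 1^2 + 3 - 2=10*d^2 + d*(11*r + 1) + r^2 + r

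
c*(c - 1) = c^2 - c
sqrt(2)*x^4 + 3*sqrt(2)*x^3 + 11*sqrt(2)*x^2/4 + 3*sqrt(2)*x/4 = x*(x + 1/2)*(x + 3/2)*(sqrt(2)*x + sqrt(2))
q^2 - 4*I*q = q*(q - 4*I)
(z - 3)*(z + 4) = z^2 + z - 12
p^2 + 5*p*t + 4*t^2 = (p + t)*(p + 4*t)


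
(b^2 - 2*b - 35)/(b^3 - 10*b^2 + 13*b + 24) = (b^2 - 2*b - 35)/(b^3 - 10*b^2 + 13*b + 24)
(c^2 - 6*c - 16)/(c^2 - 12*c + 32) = (c + 2)/(c - 4)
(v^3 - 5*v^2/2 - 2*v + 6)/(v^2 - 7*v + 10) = (v^2 - v/2 - 3)/(v - 5)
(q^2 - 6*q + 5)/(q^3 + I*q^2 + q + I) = (q^2 - 6*q + 5)/(q^3 + I*q^2 + q + I)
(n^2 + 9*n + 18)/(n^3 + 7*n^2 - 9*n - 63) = (n + 6)/(n^2 + 4*n - 21)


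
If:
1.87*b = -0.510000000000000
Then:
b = -0.27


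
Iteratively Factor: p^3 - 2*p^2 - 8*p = (p - 4)*(p^2 + 2*p) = p*(p - 4)*(p + 2)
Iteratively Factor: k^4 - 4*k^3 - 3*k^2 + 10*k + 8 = (k + 1)*(k^3 - 5*k^2 + 2*k + 8) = (k - 4)*(k + 1)*(k^2 - k - 2) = (k - 4)*(k - 2)*(k + 1)*(k + 1)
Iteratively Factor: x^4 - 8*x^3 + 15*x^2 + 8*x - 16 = (x - 4)*(x^3 - 4*x^2 - x + 4) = (x - 4)^2*(x^2 - 1) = (x - 4)^2*(x + 1)*(x - 1)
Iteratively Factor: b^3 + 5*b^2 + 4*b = (b + 1)*(b^2 + 4*b) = b*(b + 1)*(b + 4)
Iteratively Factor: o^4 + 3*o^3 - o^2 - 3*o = (o + 1)*(o^3 + 2*o^2 - 3*o) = (o + 1)*(o + 3)*(o^2 - o) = o*(o + 1)*(o + 3)*(o - 1)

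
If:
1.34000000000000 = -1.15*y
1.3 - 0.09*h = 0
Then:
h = 14.44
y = -1.17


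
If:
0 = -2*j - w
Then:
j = -w/2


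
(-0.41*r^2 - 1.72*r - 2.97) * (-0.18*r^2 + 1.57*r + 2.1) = 0.0738*r^4 - 0.3341*r^3 - 3.0268*r^2 - 8.2749*r - 6.237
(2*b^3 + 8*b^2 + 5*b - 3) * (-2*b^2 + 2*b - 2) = -4*b^5 - 12*b^4 + 2*b^3 - 16*b + 6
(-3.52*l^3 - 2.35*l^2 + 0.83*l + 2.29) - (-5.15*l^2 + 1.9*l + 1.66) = -3.52*l^3 + 2.8*l^2 - 1.07*l + 0.63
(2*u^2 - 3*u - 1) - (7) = 2*u^2 - 3*u - 8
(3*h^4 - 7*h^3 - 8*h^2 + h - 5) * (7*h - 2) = 21*h^5 - 55*h^4 - 42*h^3 + 23*h^2 - 37*h + 10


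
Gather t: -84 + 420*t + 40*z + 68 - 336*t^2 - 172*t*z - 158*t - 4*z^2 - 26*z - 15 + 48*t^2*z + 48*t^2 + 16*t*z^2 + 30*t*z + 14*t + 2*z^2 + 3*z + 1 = t^2*(48*z - 288) + t*(16*z^2 - 142*z + 276) - 2*z^2 + 17*z - 30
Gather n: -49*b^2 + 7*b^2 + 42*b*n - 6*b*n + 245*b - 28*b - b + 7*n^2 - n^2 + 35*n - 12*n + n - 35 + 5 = -42*b^2 + 216*b + 6*n^2 + n*(36*b + 24) - 30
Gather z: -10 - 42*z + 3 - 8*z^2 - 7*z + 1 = -8*z^2 - 49*z - 6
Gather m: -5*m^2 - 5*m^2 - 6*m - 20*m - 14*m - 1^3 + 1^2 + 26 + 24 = -10*m^2 - 40*m + 50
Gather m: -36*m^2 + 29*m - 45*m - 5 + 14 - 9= -36*m^2 - 16*m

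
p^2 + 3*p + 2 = (p + 1)*(p + 2)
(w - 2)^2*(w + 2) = w^3 - 2*w^2 - 4*w + 8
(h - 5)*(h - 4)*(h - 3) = h^3 - 12*h^2 + 47*h - 60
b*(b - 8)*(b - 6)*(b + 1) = b^4 - 13*b^3 + 34*b^2 + 48*b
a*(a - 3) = a^2 - 3*a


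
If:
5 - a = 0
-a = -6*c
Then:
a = 5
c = 5/6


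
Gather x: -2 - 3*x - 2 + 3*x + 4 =0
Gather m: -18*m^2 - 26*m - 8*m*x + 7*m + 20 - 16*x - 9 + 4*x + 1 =-18*m^2 + m*(-8*x - 19) - 12*x + 12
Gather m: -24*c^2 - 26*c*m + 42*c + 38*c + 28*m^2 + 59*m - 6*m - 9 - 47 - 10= -24*c^2 + 80*c + 28*m^2 + m*(53 - 26*c) - 66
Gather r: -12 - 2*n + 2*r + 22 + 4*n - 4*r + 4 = 2*n - 2*r + 14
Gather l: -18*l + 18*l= 0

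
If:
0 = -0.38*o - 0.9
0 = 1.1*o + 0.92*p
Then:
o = -2.37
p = 2.83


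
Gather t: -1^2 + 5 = 4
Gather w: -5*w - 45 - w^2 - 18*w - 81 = -w^2 - 23*w - 126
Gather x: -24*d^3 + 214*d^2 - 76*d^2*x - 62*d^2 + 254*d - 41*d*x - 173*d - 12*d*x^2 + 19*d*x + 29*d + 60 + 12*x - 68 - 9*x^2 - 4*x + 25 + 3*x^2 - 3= -24*d^3 + 152*d^2 + 110*d + x^2*(-12*d - 6) + x*(-76*d^2 - 22*d + 8) + 14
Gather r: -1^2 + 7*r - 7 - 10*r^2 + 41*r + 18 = -10*r^2 + 48*r + 10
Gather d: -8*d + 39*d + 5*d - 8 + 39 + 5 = 36*d + 36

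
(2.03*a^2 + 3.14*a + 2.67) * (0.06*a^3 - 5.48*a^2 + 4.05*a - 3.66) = 0.1218*a^5 - 10.936*a^4 - 8.8255*a^3 - 9.3444*a^2 - 0.678900000000002*a - 9.7722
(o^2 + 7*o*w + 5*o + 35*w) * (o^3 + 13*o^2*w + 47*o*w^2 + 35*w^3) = o^5 + 20*o^4*w + 5*o^4 + 138*o^3*w^2 + 100*o^3*w + 364*o^2*w^3 + 690*o^2*w^2 + 245*o*w^4 + 1820*o*w^3 + 1225*w^4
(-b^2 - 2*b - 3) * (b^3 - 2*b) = -b^5 - 2*b^4 - b^3 + 4*b^2 + 6*b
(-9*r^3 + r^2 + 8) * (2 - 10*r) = 90*r^4 - 28*r^3 + 2*r^2 - 80*r + 16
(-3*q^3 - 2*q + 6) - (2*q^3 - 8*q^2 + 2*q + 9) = -5*q^3 + 8*q^2 - 4*q - 3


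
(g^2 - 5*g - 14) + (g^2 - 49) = 2*g^2 - 5*g - 63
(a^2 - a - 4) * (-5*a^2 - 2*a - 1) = -5*a^4 + 3*a^3 + 21*a^2 + 9*a + 4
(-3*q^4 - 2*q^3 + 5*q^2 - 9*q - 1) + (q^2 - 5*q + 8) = -3*q^4 - 2*q^3 + 6*q^2 - 14*q + 7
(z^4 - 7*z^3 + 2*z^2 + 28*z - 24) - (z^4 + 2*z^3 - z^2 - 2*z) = -9*z^3 + 3*z^2 + 30*z - 24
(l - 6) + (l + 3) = 2*l - 3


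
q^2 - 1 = (q - 1)*(q + 1)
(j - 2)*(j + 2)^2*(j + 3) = j^4 + 5*j^3 + 2*j^2 - 20*j - 24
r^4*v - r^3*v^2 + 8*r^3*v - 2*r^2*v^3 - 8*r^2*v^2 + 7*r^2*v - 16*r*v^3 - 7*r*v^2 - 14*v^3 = (r + 7)*(r - 2*v)*(r + v)*(r*v + v)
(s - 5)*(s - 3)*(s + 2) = s^3 - 6*s^2 - s + 30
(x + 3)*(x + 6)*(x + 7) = x^3 + 16*x^2 + 81*x + 126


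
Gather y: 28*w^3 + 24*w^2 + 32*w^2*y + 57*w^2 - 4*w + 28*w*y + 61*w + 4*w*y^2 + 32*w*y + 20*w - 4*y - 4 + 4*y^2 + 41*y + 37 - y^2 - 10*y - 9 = 28*w^3 + 81*w^2 + 77*w + y^2*(4*w + 3) + y*(32*w^2 + 60*w + 27) + 24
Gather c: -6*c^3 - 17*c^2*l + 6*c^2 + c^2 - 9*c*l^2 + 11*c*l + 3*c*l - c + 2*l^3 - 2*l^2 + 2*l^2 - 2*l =-6*c^3 + c^2*(7 - 17*l) + c*(-9*l^2 + 14*l - 1) + 2*l^3 - 2*l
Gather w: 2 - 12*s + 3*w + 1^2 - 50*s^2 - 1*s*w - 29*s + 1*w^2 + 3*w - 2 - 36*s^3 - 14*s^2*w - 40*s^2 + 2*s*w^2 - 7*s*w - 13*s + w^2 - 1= -36*s^3 - 90*s^2 - 54*s + w^2*(2*s + 2) + w*(-14*s^2 - 8*s + 6)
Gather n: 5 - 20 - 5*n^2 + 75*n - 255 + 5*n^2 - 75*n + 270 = 0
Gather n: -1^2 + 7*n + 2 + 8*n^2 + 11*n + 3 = 8*n^2 + 18*n + 4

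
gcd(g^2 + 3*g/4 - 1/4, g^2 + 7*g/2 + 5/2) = g + 1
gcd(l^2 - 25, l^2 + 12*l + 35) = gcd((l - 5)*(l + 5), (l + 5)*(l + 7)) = l + 5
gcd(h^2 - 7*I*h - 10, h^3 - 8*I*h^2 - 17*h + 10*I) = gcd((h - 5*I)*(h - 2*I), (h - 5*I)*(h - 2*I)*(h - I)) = h^2 - 7*I*h - 10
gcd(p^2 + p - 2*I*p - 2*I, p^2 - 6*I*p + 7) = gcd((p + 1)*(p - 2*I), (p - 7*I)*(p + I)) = 1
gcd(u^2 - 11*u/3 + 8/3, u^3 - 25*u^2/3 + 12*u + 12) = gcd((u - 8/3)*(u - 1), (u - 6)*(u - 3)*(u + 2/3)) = 1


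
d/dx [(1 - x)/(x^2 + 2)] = (-x^2 + 2*x*(x - 1) - 2)/(x^2 + 2)^2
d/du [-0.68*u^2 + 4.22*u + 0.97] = 4.22 - 1.36*u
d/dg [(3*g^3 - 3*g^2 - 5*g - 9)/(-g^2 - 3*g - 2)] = (-3*g^4 - 18*g^3 - 14*g^2 - 6*g - 17)/(g^4 + 6*g^3 + 13*g^2 + 12*g + 4)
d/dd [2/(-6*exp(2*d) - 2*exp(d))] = (6*exp(d) + 1)*exp(-d)/(3*exp(d) + 1)^2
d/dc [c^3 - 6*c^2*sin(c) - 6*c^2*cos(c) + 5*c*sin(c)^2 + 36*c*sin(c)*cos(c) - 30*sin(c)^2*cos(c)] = -6*sqrt(2)*c^2*cos(c + pi/4) + 3*c^2 + 5*c*sin(2*c) - 12*sqrt(2)*c*sin(c + pi/4) + 36*c*cos(2*c) + 15*sin(c)/2 + 18*sin(2*c) - 45*sin(3*c)/2 - 5*cos(2*c)/2 + 5/2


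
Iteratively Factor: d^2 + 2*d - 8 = (d - 2)*(d + 4)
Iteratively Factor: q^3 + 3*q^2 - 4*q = (q - 1)*(q^2 + 4*q) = (q - 1)*(q + 4)*(q)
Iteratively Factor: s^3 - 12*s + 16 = (s - 2)*(s^2 + 2*s - 8) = (s - 2)^2*(s + 4)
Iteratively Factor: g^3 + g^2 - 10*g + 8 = (g + 4)*(g^2 - 3*g + 2) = (g - 1)*(g + 4)*(g - 2)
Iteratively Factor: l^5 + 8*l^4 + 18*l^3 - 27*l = (l + 3)*(l^4 + 5*l^3 + 3*l^2 - 9*l) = (l + 3)^2*(l^3 + 2*l^2 - 3*l) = l*(l + 3)^2*(l^2 + 2*l - 3) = l*(l + 3)^3*(l - 1)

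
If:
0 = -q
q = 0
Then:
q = 0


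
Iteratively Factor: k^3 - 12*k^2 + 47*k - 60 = (k - 3)*(k^2 - 9*k + 20) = (k - 5)*(k - 3)*(k - 4)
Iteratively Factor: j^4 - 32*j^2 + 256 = (j - 4)*(j^3 + 4*j^2 - 16*j - 64) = (j - 4)*(j + 4)*(j^2 - 16) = (j - 4)*(j + 4)^2*(j - 4)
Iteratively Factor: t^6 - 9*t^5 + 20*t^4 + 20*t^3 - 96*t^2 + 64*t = (t - 4)*(t^5 - 5*t^4 + 20*t^2 - 16*t) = t*(t - 4)*(t^4 - 5*t^3 + 20*t - 16) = t*(t - 4)*(t + 2)*(t^3 - 7*t^2 + 14*t - 8) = t*(t - 4)*(t - 2)*(t + 2)*(t^2 - 5*t + 4) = t*(t - 4)*(t - 2)*(t - 1)*(t + 2)*(t - 4)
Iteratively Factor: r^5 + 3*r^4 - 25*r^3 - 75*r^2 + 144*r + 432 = (r + 3)*(r^4 - 25*r^2 + 144) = (r + 3)^2*(r^3 - 3*r^2 - 16*r + 48) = (r - 4)*(r + 3)^2*(r^2 + r - 12) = (r - 4)*(r + 3)^2*(r + 4)*(r - 3)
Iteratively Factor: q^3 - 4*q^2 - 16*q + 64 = (q - 4)*(q^2 - 16) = (q - 4)*(q + 4)*(q - 4)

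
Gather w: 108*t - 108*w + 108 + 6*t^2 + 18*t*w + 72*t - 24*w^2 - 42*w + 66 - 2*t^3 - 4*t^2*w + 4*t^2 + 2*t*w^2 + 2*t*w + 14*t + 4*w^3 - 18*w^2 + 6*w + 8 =-2*t^3 + 10*t^2 + 194*t + 4*w^3 + w^2*(2*t - 42) + w*(-4*t^2 + 20*t - 144) + 182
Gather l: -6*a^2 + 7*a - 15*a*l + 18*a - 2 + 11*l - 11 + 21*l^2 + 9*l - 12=-6*a^2 + 25*a + 21*l^2 + l*(20 - 15*a) - 25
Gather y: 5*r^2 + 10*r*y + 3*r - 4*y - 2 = 5*r^2 + 3*r + y*(10*r - 4) - 2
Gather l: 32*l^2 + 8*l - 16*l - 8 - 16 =32*l^2 - 8*l - 24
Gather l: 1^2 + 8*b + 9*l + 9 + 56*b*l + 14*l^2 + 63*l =8*b + 14*l^2 + l*(56*b + 72) + 10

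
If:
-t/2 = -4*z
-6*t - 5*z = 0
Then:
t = 0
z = 0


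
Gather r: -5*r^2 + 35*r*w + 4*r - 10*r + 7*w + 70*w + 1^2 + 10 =-5*r^2 + r*(35*w - 6) + 77*w + 11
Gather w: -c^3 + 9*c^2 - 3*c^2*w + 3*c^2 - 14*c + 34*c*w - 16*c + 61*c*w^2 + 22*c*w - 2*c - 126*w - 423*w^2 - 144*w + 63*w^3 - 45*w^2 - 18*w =-c^3 + 12*c^2 - 32*c + 63*w^3 + w^2*(61*c - 468) + w*(-3*c^2 + 56*c - 288)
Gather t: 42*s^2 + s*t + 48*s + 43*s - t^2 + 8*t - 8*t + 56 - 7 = 42*s^2 + s*t + 91*s - t^2 + 49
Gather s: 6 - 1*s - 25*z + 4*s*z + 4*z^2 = s*(4*z - 1) + 4*z^2 - 25*z + 6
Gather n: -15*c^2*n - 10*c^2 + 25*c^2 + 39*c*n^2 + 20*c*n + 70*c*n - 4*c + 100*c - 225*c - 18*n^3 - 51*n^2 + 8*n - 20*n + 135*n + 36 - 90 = 15*c^2 - 129*c - 18*n^3 + n^2*(39*c - 51) + n*(-15*c^2 + 90*c + 123) - 54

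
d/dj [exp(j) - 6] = exp(j)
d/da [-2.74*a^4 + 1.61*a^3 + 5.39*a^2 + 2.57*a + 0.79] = -10.96*a^3 + 4.83*a^2 + 10.78*a + 2.57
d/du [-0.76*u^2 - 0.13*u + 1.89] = -1.52*u - 0.13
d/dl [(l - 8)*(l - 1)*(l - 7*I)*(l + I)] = 4*l^3 + l^2*(-27 - 18*I) + l*(30 + 108*I) - 63 - 48*I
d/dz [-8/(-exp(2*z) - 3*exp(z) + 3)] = (-16*exp(z) - 24)*exp(z)/(exp(2*z) + 3*exp(z) - 3)^2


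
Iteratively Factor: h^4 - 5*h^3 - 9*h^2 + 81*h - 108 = (h - 3)*(h^3 - 2*h^2 - 15*h + 36) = (h - 3)^2*(h^2 + h - 12) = (h - 3)^2*(h + 4)*(h - 3)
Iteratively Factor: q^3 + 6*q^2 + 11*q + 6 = (q + 2)*(q^2 + 4*q + 3) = (q + 1)*(q + 2)*(q + 3)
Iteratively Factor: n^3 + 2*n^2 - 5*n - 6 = (n + 3)*(n^2 - n - 2) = (n + 1)*(n + 3)*(n - 2)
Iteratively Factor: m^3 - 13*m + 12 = (m - 3)*(m^2 + 3*m - 4) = (m - 3)*(m + 4)*(m - 1)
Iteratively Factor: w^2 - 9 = (w + 3)*(w - 3)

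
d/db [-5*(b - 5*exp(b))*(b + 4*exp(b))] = 5*b*exp(b) - 10*b + 200*exp(2*b) + 5*exp(b)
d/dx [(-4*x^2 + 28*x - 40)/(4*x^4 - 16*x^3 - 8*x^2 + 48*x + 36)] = (2*x^3 - 21*x^2 + 60*x - 61)/(x^6 - 6*x^5 + 3*x^4 + 28*x^3 - 9*x^2 - 54*x - 27)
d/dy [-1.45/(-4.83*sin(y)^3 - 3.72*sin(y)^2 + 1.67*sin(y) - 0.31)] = (-21.0105*sin(y)^2 - 10.788*sin(y) + 2.4215)*cos(y)/(4.83*sin(y)^3 + 3.72*sin(y)^2 - 1.67*sin(y) + 0.31)^2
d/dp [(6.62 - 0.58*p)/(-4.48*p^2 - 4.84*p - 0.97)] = (-2.5984*p^2 + 59.3152*p + 32.6034)/(20.0704*p^4 + 43.3664*p^3 + 32.1168*p^2 + 9.3896*p + 0.9409)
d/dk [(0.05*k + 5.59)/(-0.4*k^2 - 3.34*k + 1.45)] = (0.02*k^2 + 4.472*k + 18.7431)/(0.16*k^4 + 2.672*k^3 + 9.9956*k^2 - 9.686*k + 2.1025)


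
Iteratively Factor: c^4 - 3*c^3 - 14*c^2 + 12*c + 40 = (c - 2)*(c^3 - c^2 - 16*c - 20) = (c - 2)*(c + 2)*(c^2 - 3*c - 10) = (c - 5)*(c - 2)*(c + 2)*(c + 2)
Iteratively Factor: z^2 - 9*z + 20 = (z - 4)*(z - 5)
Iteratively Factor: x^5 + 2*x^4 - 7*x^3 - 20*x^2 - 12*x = (x + 2)*(x^4 - 7*x^2 - 6*x) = (x - 3)*(x + 2)*(x^3 + 3*x^2 + 2*x) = (x - 3)*(x + 2)^2*(x^2 + x) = (x - 3)*(x + 1)*(x + 2)^2*(x)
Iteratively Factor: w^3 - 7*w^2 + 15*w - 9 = (w - 3)*(w^2 - 4*w + 3) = (w - 3)*(w - 1)*(w - 3)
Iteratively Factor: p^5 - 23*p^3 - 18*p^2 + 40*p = (p - 1)*(p^4 + p^3 - 22*p^2 - 40*p) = (p - 1)*(p + 2)*(p^3 - p^2 - 20*p) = p*(p - 1)*(p + 2)*(p^2 - p - 20) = p*(p - 1)*(p + 2)*(p + 4)*(p - 5)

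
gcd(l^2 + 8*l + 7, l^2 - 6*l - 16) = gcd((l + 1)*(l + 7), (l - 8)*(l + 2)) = 1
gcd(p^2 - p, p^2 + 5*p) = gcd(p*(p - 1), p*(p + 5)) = p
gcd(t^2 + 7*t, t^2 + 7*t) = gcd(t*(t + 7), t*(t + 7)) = t^2 + 7*t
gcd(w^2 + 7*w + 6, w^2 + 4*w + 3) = w + 1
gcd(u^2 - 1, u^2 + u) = u + 1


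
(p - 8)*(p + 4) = p^2 - 4*p - 32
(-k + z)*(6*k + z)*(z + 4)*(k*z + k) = -6*k^3*z^2 - 30*k^3*z - 24*k^3 + 5*k^2*z^3 + 25*k^2*z^2 + 20*k^2*z + k*z^4 + 5*k*z^3 + 4*k*z^2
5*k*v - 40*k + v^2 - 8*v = (5*k + v)*(v - 8)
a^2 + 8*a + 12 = (a + 2)*(a + 6)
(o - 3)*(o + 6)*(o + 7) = o^3 + 10*o^2 + 3*o - 126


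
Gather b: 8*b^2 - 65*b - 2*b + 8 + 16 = 8*b^2 - 67*b + 24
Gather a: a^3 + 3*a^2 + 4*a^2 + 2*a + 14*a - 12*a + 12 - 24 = a^3 + 7*a^2 + 4*a - 12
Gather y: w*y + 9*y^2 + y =9*y^2 + y*(w + 1)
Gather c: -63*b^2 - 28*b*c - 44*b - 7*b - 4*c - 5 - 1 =-63*b^2 - 51*b + c*(-28*b - 4) - 6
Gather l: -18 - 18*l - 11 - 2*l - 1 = -20*l - 30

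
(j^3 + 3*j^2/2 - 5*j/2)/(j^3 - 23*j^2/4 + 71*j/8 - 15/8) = 4*j*(2*j^2 + 3*j - 5)/(8*j^3 - 46*j^2 + 71*j - 15)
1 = 1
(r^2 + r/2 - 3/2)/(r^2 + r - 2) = (r + 3/2)/(r + 2)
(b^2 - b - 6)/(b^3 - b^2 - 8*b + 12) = (b^2 - b - 6)/(b^3 - b^2 - 8*b + 12)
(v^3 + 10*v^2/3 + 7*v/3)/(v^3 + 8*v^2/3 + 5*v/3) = (3*v + 7)/(3*v + 5)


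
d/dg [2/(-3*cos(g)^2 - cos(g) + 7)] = -2*(6*cos(g) + 1)*sin(g)/(3*cos(g)^2 + cos(g) - 7)^2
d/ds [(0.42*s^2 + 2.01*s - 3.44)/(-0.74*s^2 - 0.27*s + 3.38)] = (1.374*s^2 - 2.252*s + 5.865)/(0.5476*s^4 + 0.3996*s^3 - 4.9295*s^2 - 1.8252*s + 11.4244)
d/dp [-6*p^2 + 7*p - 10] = 7 - 12*p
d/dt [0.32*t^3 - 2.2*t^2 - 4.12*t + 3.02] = 0.96*t^2 - 4.4*t - 4.12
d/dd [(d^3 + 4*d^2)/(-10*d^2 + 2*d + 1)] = d*(-10*d^3 + 4*d^2 + 11*d + 8)/(100*d^4 - 40*d^3 - 16*d^2 + 4*d + 1)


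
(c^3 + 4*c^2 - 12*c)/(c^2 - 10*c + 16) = c*(c + 6)/(c - 8)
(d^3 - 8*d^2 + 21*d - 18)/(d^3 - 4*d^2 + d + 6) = (d - 3)/(d + 1)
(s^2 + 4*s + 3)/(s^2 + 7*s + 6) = (s + 3)/(s + 6)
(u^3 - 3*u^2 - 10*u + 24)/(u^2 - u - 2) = (u^2 - u - 12)/(u + 1)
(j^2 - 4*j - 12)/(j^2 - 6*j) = (j + 2)/j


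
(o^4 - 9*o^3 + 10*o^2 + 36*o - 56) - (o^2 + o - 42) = o^4 - 9*o^3 + 9*o^2 + 35*o - 14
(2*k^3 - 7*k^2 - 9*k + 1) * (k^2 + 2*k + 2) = 2*k^5 - 3*k^4 - 19*k^3 - 31*k^2 - 16*k + 2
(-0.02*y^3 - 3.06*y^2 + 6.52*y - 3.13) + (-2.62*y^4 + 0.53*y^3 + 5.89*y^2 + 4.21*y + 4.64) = -2.62*y^4 + 0.51*y^3 + 2.83*y^2 + 10.73*y + 1.51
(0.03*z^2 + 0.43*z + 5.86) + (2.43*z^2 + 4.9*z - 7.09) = 2.46*z^2 + 5.33*z - 1.23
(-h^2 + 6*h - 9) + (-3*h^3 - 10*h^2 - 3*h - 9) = -3*h^3 - 11*h^2 + 3*h - 18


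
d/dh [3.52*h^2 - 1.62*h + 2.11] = 7.04*h - 1.62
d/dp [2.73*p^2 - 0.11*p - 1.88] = 5.46*p - 0.11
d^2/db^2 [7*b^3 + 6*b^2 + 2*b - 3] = 42*b + 12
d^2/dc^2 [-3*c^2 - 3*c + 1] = -6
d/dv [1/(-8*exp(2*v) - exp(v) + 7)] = (16*exp(v) + 1)*exp(v)/(8*exp(2*v) + exp(v) - 7)^2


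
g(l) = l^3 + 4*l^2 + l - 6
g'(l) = 3*l^2 + 8*l + 1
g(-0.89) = -4.43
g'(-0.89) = -3.74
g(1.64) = 10.81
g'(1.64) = 22.19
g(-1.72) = -0.97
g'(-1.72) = -3.88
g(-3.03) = -0.12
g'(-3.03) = 4.30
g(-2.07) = 0.20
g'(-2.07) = -2.71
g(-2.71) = 0.76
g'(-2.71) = 1.35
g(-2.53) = 0.88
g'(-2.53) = -0.04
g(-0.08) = -6.05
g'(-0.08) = 0.38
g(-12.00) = -1170.00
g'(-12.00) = 337.00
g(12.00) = 2310.00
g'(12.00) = 529.00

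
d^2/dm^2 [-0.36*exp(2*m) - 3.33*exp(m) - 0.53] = (-1.44*exp(m) - 3.33)*exp(m)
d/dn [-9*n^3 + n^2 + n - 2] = -27*n^2 + 2*n + 1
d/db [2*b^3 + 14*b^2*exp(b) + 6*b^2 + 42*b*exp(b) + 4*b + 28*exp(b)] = 14*b^2*exp(b) + 6*b^2 + 70*b*exp(b) + 12*b + 70*exp(b) + 4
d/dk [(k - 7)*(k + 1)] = 2*k - 6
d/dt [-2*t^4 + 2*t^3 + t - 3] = -8*t^3 + 6*t^2 + 1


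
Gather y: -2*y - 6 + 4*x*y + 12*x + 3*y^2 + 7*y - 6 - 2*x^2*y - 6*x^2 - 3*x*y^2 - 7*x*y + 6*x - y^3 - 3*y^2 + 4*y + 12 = -6*x^2 - 3*x*y^2 + 18*x - y^3 + y*(-2*x^2 - 3*x + 9)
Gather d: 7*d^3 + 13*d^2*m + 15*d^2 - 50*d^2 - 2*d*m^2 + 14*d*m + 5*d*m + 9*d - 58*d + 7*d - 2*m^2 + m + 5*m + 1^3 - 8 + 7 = 7*d^3 + d^2*(13*m - 35) + d*(-2*m^2 + 19*m - 42) - 2*m^2 + 6*m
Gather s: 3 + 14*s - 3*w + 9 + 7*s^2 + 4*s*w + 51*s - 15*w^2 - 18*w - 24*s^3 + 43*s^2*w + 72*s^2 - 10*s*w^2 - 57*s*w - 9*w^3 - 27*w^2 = -24*s^3 + s^2*(43*w + 79) + s*(-10*w^2 - 53*w + 65) - 9*w^3 - 42*w^2 - 21*w + 12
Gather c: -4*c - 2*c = -6*c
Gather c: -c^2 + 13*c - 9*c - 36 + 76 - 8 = -c^2 + 4*c + 32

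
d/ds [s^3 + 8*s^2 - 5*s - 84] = 3*s^2 + 16*s - 5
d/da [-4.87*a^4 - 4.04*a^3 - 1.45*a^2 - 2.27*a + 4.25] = -19.48*a^3 - 12.12*a^2 - 2.9*a - 2.27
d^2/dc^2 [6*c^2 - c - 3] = 12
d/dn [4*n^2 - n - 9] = 8*n - 1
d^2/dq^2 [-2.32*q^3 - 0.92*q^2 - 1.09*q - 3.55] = -13.92*q - 1.84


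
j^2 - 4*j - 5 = (j - 5)*(j + 1)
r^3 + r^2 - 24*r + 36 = (r - 3)*(r - 2)*(r + 6)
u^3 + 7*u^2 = u^2*(u + 7)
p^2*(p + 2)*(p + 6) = p^4 + 8*p^3 + 12*p^2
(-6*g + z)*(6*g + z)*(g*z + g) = -36*g^3*z - 36*g^3 + g*z^3 + g*z^2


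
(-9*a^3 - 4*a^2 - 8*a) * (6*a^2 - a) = -54*a^5 - 15*a^4 - 44*a^3 + 8*a^2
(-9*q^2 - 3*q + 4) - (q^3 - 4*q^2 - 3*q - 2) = -q^3 - 5*q^2 + 6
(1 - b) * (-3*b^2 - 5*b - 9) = 3*b^3 + 2*b^2 + 4*b - 9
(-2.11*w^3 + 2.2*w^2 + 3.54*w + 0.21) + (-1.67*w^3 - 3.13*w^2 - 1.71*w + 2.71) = -3.78*w^3 - 0.93*w^2 + 1.83*w + 2.92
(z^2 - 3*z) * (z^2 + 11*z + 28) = z^4 + 8*z^3 - 5*z^2 - 84*z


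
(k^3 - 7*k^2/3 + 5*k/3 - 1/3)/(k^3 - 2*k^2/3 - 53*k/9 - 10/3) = 3*(-3*k^3 + 7*k^2 - 5*k + 1)/(-9*k^3 + 6*k^2 + 53*k + 30)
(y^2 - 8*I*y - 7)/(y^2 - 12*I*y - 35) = (y - I)/(y - 5*I)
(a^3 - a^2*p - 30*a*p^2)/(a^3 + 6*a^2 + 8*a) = (a^2 - a*p - 30*p^2)/(a^2 + 6*a + 8)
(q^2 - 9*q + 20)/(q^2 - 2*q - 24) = (-q^2 + 9*q - 20)/(-q^2 + 2*q + 24)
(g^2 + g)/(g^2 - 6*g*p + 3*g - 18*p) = g*(g + 1)/(g^2 - 6*g*p + 3*g - 18*p)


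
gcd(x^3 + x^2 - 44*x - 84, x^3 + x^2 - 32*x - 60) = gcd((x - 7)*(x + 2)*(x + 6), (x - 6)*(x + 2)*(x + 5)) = x + 2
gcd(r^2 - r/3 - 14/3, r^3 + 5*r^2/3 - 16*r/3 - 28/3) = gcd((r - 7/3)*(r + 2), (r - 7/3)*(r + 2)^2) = r^2 - r/3 - 14/3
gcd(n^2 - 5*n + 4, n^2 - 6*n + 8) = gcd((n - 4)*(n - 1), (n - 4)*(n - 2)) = n - 4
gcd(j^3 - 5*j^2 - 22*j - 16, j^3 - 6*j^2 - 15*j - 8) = j^2 - 7*j - 8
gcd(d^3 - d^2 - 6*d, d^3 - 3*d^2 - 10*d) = d^2 + 2*d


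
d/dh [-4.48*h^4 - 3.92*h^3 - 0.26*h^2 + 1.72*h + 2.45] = -17.92*h^3 - 11.76*h^2 - 0.52*h + 1.72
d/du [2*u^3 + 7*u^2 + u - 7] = 6*u^2 + 14*u + 1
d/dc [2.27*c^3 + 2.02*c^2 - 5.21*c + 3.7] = 6.81*c^2 + 4.04*c - 5.21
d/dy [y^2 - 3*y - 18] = 2*y - 3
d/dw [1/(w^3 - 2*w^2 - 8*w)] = (-3*w^2 + 4*w + 8)/(w^2*(-w^2 + 2*w + 8)^2)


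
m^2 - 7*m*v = m*(m - 7*v)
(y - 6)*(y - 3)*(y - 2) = y^3 - 11*y^2 + 36*y - 36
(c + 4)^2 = c^2 + 8*c + 16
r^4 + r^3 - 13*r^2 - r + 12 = (r - 3)*(r - 1)*(r + 1)*(r + 4)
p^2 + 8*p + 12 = (p + 2)*(p + 6)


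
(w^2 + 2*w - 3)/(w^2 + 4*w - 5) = (w + 3)/(w + 5)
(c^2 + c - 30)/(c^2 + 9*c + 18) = (c - 5)/(c + 3)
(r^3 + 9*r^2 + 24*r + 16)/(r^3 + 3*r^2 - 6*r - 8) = (r + 4)/(r - 2)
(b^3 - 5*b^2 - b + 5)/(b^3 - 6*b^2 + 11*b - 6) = (b^2 - 4*b - 5)/(b^2 - 5*b + 6)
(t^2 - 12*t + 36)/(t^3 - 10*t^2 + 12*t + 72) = 1/(t + 2)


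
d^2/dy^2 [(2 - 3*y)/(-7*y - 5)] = -406/(7*y + 5)^3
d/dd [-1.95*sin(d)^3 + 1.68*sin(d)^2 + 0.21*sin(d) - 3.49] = (-5.85*sin(d)^2 + 3.36*sin(d) + 0.21)*cos(d)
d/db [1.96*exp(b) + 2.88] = 1.96*exp(b)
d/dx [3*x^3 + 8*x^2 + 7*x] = 9*x^2 + 16*x + 7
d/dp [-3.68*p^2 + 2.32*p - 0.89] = 2.32 - 7.36*p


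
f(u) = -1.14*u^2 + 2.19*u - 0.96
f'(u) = 2.19 - 2.28*u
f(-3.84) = -26.18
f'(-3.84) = 10.95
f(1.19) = 0.03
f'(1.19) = -0.52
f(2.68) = -3.28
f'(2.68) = -3.92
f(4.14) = -11.43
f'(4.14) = -7.25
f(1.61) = -0.39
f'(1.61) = -1.48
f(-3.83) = -26.07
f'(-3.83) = 10.92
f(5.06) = -19.07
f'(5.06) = -9.35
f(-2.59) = -14.28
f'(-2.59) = 8.10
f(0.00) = -0.96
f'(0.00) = 2.19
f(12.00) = -138.84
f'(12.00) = -25.17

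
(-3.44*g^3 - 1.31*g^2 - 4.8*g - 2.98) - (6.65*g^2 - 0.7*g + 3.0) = -3.44*g^3 - 7.96*g^2 - 4.1*g - 5.98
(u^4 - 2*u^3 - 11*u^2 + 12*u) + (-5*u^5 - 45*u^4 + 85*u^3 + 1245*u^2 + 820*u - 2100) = -5*u^5 - 44*u^4 + 83*u^3 + 1234*u^2 + 832*u - 2100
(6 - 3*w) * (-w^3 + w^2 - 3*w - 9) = 3*w^4 - 9*w^3 + 15*w^2 + 9*w - 54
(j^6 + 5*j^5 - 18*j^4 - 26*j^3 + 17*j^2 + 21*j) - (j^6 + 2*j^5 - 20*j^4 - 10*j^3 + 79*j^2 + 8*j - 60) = 3*j^5 + 2*j^4 - 16*j^3 - 62*j^2 + 13*j + 60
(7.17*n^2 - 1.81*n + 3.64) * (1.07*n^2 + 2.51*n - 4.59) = 7.6719*n^4 + 16.06*n^3 - 33.5586*n^2 + 17.4443*n - 16.7076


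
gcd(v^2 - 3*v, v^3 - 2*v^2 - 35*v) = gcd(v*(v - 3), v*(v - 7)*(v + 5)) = v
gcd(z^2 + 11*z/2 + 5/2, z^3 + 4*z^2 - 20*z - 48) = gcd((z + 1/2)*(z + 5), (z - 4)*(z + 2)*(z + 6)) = 1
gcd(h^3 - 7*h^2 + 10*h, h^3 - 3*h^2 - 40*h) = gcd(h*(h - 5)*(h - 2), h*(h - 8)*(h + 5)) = h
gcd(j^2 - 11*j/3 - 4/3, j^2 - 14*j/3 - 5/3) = j + 1/3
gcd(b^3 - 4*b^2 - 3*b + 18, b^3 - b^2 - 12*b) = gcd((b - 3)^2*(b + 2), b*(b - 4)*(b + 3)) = 1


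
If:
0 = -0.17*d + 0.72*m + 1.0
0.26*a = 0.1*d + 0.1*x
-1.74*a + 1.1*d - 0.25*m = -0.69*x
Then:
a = 0.363126886046846*x - 0.359247018249749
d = -0.0558700962782009*x - 0.934042247449346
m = -0.0131915505101308*x - 1.60942664175887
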